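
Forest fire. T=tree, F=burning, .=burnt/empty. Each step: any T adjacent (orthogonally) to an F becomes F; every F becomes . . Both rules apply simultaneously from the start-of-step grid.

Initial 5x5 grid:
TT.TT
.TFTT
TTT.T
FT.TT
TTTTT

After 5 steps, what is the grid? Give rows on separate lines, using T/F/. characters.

Step 1: 6 trees catch fire, 2 burn out
  TT.TT
  .F.FT
  FTF.T
  .F.TT
  FTTTT
Step 2: 5 trees catch fire, 6 burn out
  TF.FT
  ....F
  .F..T
  ...TT
  .FTTT
Step 3: 4 trees catch fire, 5 burn out
  F...F
  .....
  ....F
  ...TT
  ..FTT
Step 4: 2 trees catch fire, 4 burn out
  .....
  .....
  .....
  ...TF
  ...FT
Step 5: 2 trees catch fire, 2 burn out
  .....
  .....
  .....
  ...F.
  ....F

.....
.....
.....
...F.
....F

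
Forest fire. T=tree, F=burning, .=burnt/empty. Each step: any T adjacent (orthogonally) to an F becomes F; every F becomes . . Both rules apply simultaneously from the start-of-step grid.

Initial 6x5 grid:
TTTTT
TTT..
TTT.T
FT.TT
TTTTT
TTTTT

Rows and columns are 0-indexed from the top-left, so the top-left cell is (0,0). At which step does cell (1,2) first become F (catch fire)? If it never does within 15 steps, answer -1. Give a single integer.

Step 1: cell (1,2)='T' (+3 fires, +1 burnt)
Step 2: cell (1,2)='T' (+4 fires, +3 burnt)
Step 3: cell (1,2)='T' (+5 fires, +4 burnt)
Step 4: cell (1,2)='F' (+4 fires, +5 burnt)
  -> target ignites at step 4
Step 5: cell (1,2)='.' (+4 fires, +4 burnt)
Step 6: cell (1,2)='.' (+3 fires, +4 burnt)
Step 7: cell (1,2)='.' (+2 fires, +3 burnt)
Step 8: cell (1,2)='.' (+0 fires, +2 burnt)
  fire out at step 8

4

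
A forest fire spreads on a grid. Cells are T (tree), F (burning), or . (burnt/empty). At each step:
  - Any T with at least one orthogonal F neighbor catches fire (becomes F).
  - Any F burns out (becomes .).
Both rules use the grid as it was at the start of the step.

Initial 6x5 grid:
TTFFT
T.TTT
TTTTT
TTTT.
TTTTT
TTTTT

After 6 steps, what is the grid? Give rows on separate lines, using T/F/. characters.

Step 1: 4 trees catch fire, 2 burn out
  TF..F
  T.FFT
  TTTTT
  TTTT.
  TTTTT
  TTTTT
Step 2: 4 trees catch fire, 4 burn out
  F....
  T...F
  TTFFT
  TTTT.
  TTTTT
  TTTTT
Step 3: 5 trees catch fire, 4 burn out
  .....
  F....
  TF..F
  TTFF.
  TTTTT
  TTTTT
Step 4: 4 trees catch fire, 5 burn out
  .....
  .....
  F....
  TF...
  TTFFT
  TTTTT
Step 5: 5 trees catch fire, 4 burn out
  .....
  .....
  .....
  F....
  TF..F
  TTFFT
Step 6: 3 trees catch fire, 5 burn out
  .....
  .....
  .....
  .....
  F....
  TF..F

.....
.....
.....
.....
F....
TF..F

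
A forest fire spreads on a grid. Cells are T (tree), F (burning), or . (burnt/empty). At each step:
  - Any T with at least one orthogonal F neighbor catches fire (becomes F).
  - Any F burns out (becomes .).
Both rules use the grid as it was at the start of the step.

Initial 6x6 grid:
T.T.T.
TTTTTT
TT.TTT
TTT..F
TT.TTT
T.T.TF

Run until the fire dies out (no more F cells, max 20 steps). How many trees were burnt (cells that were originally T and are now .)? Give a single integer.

Answer: 24

Derivation:
Step 1: +3 fires, +2 burnt (F count now 3)
Step 2: +3 fires, +3 burnt (F count now 3)
Step 3: +3 fires, +3 burnt (F count now 3)
Step 4: +2 fires, +3 burnt (F count now 2)
Step 5: +1 fires, +2 burnt (F count now 1)
Step 6: +2 fires, +1 burnt (F count now 2)
Step 7: +2 fires, +2 burnt (F count now 2)
Step 8: +3 fires, +2 burnt (F count now 3)
Step 9: +3 fires, +3 burnt (F count now 3)
Step 10: +1 fires, +3 burnt (F count now 1)
Step 11: +1 fires, +1 burnt (F count now 1)
Step 12: +0 fires, +1 burnt (F count now 0)
Fire out after step 12
Initially T: 25, now '.': 35
Total burnt (originally-T cells now '.'): 24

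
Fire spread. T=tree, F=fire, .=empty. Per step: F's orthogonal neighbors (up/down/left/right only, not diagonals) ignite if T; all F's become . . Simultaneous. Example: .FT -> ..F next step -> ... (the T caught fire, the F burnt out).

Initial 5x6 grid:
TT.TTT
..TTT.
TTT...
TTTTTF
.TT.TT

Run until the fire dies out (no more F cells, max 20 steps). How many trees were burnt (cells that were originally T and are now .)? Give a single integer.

Step 1: +2 fires, +1 burnt (F count now 2)
Step 2: +2 fires, +2 burnt (F count now 2)
Step 3: +1 fires, +2 burnt (F count now 1)
Step 4: +3 fires, +1 burnt (F count now 3)
Step 5: +4 fires, +3 burnt (F count now 4)
Step 6: +2 fires, +4 burnt (F count now 2)
Step 7: +2 fires, +2 burnt (F count now 2)
Step 8: +1 fires, +2 burnt (F count now 1)
Step 9: +1 fires, +1 burnt (F count now 1)
Step 10: +0 fires, +1 burnt (F count now 0)
Fire out after step 10
Initially T: 20, now '.': 28
Total burnt (originally-T cells now '.'): 18

Answer: 18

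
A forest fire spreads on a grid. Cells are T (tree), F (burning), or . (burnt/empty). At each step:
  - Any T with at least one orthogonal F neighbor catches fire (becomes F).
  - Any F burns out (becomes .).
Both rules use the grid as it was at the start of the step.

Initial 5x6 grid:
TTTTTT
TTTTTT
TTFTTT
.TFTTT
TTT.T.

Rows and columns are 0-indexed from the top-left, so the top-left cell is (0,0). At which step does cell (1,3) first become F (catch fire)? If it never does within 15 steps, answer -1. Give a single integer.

Step 1: cell (1,3)='T' (+6 fires, +2 burnt)
Step 2: cell (1,3)='F' (+7 fires, +6 burnt)
  -> target ignites at step 2
Step 3: cell (1,3)='.' (+8 fires, +7 burnt)
Step 4: cell (1,3)='.' (+3 fires, +8 burnt)
Step 5: cell (1,3)='.' (+1 fires, +3 burnt)
Step 6: cell (1,3)='.' (+0 fires, +1 burnt)
  fire out at step 6

2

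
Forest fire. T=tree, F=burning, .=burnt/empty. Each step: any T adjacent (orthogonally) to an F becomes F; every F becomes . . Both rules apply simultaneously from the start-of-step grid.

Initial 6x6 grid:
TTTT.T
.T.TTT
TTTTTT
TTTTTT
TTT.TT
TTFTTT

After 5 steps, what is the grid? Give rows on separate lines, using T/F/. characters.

Step 1: 3 trees catch fire, 1 burn out
  TTTT.T
  .T.TTT
  TTTTTT
  TTTTTT
  TTF.TT
  TF.FTT
Step 2: 4 trees catch fire, 3 burn out
  TTTT.T
  .T.TTT
  TTTTTT
  TTFTTT
  TF..TT
  F...FT
Step 3: 6 trees catch fire, 4 burn out
  TTTT.T
  .T.TTT
  TTFTTT
  TF.FTT
  F...FT
  .....F
Step 4: 5 trees catch fire, 6 burn out
  TTTT.T
  .T.TTT
  TF.FTT
  F...FT
  .....F
  ......
Step 5: 5 trees catch fire, 5 burn out
  TTTT.T
  .F.FTT
  F...FT
  .....F
  ......
  ......

TTTT.T
.F.FTT
F...FT
.....F
......
......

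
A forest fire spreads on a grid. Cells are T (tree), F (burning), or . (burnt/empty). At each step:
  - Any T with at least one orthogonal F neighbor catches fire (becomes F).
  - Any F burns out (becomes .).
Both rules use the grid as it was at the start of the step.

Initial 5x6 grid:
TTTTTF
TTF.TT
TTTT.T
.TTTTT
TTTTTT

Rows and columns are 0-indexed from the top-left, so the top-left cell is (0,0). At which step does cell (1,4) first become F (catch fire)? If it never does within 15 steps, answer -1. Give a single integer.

Step 1: cell (1,4)='T' (+5 fires, +2 burnt)
Step 2: cell (1,4)='F' (+8 fires, +5 burnt)
  -> target ignites at step 2
Step 3: cell (1,4)='.' (+6 fires, +8 burnt)
Step 4: cell (1,4)='.' (+4 fires, +6 burnt)
Step 5: cell (1,4)='.' (+2 fires, +4 burnt)
Step 6: cell (1,4)='.' (+0 fires, +2 burnt)
  fire out at step 6

2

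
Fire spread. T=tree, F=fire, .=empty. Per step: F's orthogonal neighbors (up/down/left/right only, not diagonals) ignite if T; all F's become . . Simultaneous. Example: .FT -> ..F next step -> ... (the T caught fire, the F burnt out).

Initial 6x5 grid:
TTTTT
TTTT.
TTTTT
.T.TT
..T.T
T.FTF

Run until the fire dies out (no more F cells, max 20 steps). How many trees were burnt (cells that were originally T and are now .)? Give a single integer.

Step 1: +3 fires, +2 burnt (F count now 3)
Step 2: +1 fires, +3 burnt (F count now 1)
Step 3: +2 fires, +1 burnt (F count now 2)
Step 4: +1 fires, +2 burnt (F count now 1)
Step 5: +2 fires, +1 burnt (F count now 2)
Step 6: +3 fires, +2 burnt (F count now 3)
Step 7: +5 fires, +3 burnt (F count now 5)
Step 8: +2 fires, +5 burnt (F count now 2)
Step 9: +1 fires, +2 burnt (F count now 1)
Step 10: +0 fires, +1 burnt (F count now 0)
Fire out after step 10
Initially T: 21, now '.': 29
Total burnt (originally-T cells now '.'): 20

Answer: 20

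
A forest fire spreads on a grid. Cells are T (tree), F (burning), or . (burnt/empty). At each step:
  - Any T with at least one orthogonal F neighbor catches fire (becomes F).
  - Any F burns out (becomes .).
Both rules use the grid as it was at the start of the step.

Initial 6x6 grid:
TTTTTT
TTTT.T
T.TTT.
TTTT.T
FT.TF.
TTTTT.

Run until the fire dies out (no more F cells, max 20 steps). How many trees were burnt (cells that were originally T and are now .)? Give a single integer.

Step 1: +5 fires, +2 burnt (F count now 5)
Step 2: +5 fires, +5 burnt (F count now 5)
Step 3: +4 fires, +5 burnt (F count now 4)
Step 4: +5 fires, +4 burnt (F count now 5)
Step 5: +3 fires, +5 burnt (F count now 3)
Step 6: +2 fires, +3 burnt (F count now 2)
Step 7: +1 fires, +2 burnt (F count now 1)
Step 8: +1 fires, +1 burnt (F count now 1)
Step 9: +0 fires, +1 burnt (F count now 0)
Fire out after step 9
Initially T: 27, now '.': 35
Total burnt (originally-T cells now '.'): 26

Answer: 26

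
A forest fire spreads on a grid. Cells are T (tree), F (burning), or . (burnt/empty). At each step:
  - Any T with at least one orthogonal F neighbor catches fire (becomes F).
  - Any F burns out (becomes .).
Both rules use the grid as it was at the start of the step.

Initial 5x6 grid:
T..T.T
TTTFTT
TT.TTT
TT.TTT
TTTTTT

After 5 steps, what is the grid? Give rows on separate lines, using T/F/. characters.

Step 1: 4 trees catch fire, 1 burn out
  T..F.T
  TTF.FT
  TT.FTT
  TT.TTT
  TTTTTT
Step 2: 4 trees catch fire, 4 burn out
  T....T
  TF...F
  TT..FT
  TT.FTT
  TTTTTT
Step 3: 6 trees catch fire, 4 burn out
  T....F
  F.....
  TF...F
  TT..FT
  TTTFTT
Step 4: 6 trees catch fire, 6 burn out
  F.....
  ......
  F.....
  TF...F
  TTF.FT
Step 5: 3 trees catch fire, 6 burn out
  ......
  ......
  ......
  F.....
  TF...F

......
......
......
F.....
TF...F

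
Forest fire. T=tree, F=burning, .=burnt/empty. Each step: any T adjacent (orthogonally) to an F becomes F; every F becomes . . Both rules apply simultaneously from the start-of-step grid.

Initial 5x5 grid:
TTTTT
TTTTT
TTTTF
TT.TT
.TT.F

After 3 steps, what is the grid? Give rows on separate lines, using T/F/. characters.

Step 1: 3 trees catch fire, 2 burn out
  TTTTT
  TTTTF
  TTTF.
  TT.TF
  .TT..
Step 2: 4 trees catch fire, 3 burn out
  TTTTF
  TTTF.
  TTF..
  TT.F.
  .TT..
Step 3: 3 trees catch fire, 4 burn out
  TTTF.
  TTF..
  TF...
  TT...
  .TT..

TTTF.
TTF..
TF...
TT...
.TT..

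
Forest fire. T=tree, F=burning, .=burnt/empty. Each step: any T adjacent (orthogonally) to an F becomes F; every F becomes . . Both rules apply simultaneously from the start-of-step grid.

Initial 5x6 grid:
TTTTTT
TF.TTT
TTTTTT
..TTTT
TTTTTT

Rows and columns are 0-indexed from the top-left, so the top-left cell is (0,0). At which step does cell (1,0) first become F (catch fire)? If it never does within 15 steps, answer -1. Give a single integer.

Step 1: cell (1,0)='F' (+3 fires, +1 burnt)
  -> target ignites at step 1
Step 2: cell (1,0)='.' (+4 fires, +3 burnt)
Step 3: cell (1,0)='.' (+3 fires, +4 burnt)
Step 4: cell (1,0)='.' (+5 fires, +3 burnt)
Step 5: cell (1,0)='.' (+6 fires, +5 burnt)
Step 6: cell (1,0)='.' (+4 fires, +6 burnt)
Step 7: cell (1,0)='.' (+1 fires, +4 burnt)
Step 8: cell (1,0)='.' (+0 fires, +1 burnt)
  fire out at step 8

1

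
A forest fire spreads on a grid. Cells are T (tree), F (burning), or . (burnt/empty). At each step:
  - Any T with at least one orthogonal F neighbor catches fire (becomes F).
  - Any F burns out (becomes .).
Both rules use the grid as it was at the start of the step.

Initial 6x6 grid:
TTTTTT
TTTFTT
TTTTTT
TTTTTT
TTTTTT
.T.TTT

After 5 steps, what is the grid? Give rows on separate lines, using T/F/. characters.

Step 1: 4 trees catch fire, 1 burn out
  TTTFTT
  TTF.FT
  TTTFTT
  TTTTTT
  TTTTTT
  .T.TTT
Step 2: 7 trees catch fire, 4 burn out
  TTF.FT
  TF...F
  TTF.FT
  TTTFTT
  TTTTTT
  .T.TTT
Step 3: 8 trees catch fire, 7 burn out
  TF...F
  F.....
  TF...F
  TTF.FT
  TTTFTT
  .T.TTT
Step 4: 7 trees catch fire, 8 burn out
  F.....
  ......
  F.....
  TF...F
  TTF.FT
  .T.FTT
Step 5: 4 trees catch fire, 7 burn out
  ......
  ......
  ......
  F.....
  TF...F
  .T..FT

......
......
......
F.....
TF...F
.T..FT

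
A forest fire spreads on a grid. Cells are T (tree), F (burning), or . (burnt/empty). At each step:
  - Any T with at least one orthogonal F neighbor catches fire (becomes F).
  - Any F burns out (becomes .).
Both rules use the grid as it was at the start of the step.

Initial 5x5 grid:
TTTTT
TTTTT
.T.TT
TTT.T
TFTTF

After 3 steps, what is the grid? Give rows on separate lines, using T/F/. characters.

Step 1: 5 trees catch fire, 2 burn out
  TTTTT
  TTTTT
  .T.TT
  TFT.F
  F.FF.
Step 2: 4 trees catch fire, 5 burn out
  TTTTT
  TTTTT
  .F.TF
  F.F..
  .....
Step 3: 3 trees catch fire, 4 burn out
  TTTTT
  TFTTF
  ...F.
  .....
  .....

TTTTT
TFTTF
...F.
.....
.....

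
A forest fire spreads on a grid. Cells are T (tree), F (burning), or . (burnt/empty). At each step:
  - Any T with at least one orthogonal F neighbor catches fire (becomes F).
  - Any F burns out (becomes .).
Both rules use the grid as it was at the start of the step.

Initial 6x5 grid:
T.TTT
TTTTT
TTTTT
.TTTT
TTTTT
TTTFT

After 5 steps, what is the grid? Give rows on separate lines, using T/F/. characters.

Step 1: 3 trees catch fire, 1 burn out
  T.TTT
  TTTTT
  TTTTT
  .TTTT
  TTTFT
  TTF.F
Step 2: 4 trees catch fire, 3 burn out
  T.TTT
  TTTTT
  TTTTT
  .TTFT
  TTF.F
  TF...
Step 3: 5 trees catch fire, 4 burn out
  T.TTT
  TTTTT
  TTTFT
  .TF.F
  TF...
  F....
Step 4: 5 trees catch fire, 5 burn out
  T.TTT
  TTTFT
  TTF.F
  .F...
  F....
  .....
Step 5: 4 trees catch fire, 5 burn out
  T.TFT
  TTF.F
  TF...
  .....
  .....
  .....

T.TFT
TTF.F
TF...
.....
.....
.....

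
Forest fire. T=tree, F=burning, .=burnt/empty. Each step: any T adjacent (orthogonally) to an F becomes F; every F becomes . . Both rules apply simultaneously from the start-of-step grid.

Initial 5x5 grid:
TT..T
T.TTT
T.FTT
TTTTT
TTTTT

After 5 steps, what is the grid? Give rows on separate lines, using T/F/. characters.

Step 1: 3 trees catch fire, 1 burn out
  TT..T
  T.FTT
  T..FT
  TTFTT
  TTTTT
Step 2: 5 trees catch fire, 3 burn out
  TT..T
  T..FT
  T...F
  TF.FT
  TTFTT
Step 3: 5 trees catch fire, 5 burn out
  TT..T
  T...F
  T....
  F...F
  TF.FT
Step 4: 4 trees catch fire, 5 burn out
  TT..F
  T....
  F....
  .....
  F...F
Step 5: 1 trees catch fire, 4 burn out
  TT...
  F....
  .....
  .....
  .....

TT...
F....
.....
.....
.....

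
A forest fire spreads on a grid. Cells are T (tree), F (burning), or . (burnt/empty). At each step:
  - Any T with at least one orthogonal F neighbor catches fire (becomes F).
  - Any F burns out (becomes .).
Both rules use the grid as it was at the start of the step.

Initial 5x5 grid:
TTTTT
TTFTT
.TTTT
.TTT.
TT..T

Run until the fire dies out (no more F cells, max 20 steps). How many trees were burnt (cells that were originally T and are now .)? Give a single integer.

Answer: 18

Derivation:
Step 1: +4 fires, +1 burnt (F count now 4)
Step 2: +7 fires, +4 burnt (F count now 7)
Step 3: +5 fires, +7 burnt (F count now 5)
Step 4: +1 fires, +5 burnt (F count now 1)
Step 5: +1 fires, +1 burnt (F count now 1)
Step 6: +0 fires, +1 burnt (F count now 0)
Fire out after step 6
Initially T: 19, now '.': 24
Total burnt (originally-T cells now '.'): 18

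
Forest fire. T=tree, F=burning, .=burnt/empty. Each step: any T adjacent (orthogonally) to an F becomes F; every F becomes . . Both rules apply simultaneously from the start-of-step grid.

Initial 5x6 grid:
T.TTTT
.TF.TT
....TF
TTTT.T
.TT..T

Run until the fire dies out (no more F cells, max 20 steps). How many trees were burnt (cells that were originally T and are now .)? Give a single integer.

Answer: 10

Derivation:
Step 1: +5 fires, +2 burnt (F count now 5)
Step 2: +4 fires, +5 burnt (F count now 4)
Step 3: +1 fires, +4 burnt (F count now 1)
Step 4: +0 fires, +1 burnt (F count now 0)
Fire out after step 4
Initially T: 17, now '.': 23
Total burnt (originally-T cells now '.'): 10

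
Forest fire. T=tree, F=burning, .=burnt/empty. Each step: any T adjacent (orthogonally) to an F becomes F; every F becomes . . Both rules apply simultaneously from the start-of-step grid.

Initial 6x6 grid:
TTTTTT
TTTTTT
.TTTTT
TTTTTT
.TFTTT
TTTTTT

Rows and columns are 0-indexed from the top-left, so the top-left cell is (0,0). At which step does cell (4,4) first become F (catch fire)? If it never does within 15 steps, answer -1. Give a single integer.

Step 1: cell (4,4)='T' (+4 fires, +1 burnt)
Step 2: cell (4,4)='F' (+6 fires, +4 burnt)
  -> target ignites at step 2
Step 3: cell (4,4)='.' (+8 fires, +6 burnt)
Step 4: cell (4,4)='.' (+6 fires, +8 burnt)
Step 5: cell (4,4)='.' (+5 fires, +6 burnt)
Step 6: cell (4,4)='.' (+3 fires, +5 burnt)
Step 7: cell (4,4)='.' (+1 fires, +3 burnt)
Step 8: cell (4,4)='.' (+0 fires, +1 burnt)
  fire out at step 8

2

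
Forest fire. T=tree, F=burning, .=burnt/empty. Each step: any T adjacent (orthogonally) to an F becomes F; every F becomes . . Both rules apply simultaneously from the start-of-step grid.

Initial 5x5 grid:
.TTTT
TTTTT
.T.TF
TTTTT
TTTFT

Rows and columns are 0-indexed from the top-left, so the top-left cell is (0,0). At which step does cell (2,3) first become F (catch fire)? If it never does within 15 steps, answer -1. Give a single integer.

Step 1: cell (2,3)='F' (+6 fires, +2 burnt)
  -> target ignites at step 1
Step 2: cell (2,3)='.' (+4 fires, +6 burnt)
Step 3: cell (2,3)='.' (+4 fires, +4 burnt)
Step 4: cell (2,3)='.' (+4 fires, +4 burnt)
Step 5: cell (2,3)='.' (+2 fires, +4 burnt)
Step 6: cell (2,3)='.' (+0 fires, +2 burnt)
  fire out at step 6

1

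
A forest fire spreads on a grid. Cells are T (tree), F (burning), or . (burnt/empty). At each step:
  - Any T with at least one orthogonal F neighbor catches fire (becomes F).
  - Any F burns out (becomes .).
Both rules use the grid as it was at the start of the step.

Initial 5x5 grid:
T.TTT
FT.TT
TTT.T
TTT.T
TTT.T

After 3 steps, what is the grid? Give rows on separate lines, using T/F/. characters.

Step 1: 3 trees catch fire, 1 burn out
  F.TTT
  .F.TT
  FTT.T
  TTT.T
  TTT.T
Step 2: 2 trees catch fire, 3 burn out
  ..TTT
  ...TT
  .FT.T
  FTT.T
  TTT.T
Step 3: 3 trees catch fire, 2 burn out
  ..TTT
  ...TT
  ..F.T
  .FT.T
  FTT.T

..TTT
...TT
..F.T
.FT.T
FTT.T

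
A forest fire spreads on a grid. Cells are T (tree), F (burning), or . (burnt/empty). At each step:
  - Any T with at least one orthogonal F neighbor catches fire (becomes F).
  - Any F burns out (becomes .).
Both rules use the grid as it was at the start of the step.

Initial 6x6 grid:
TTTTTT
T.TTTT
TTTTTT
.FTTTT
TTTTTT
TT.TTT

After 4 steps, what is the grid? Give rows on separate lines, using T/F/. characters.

Step 1: 3 trees catch fire, 1 burn out
  TTTTTT
  T.TTTT
  TFTTTT
  ..FTTT
  TFTTTT
  TT.TTT
Step 2: 6 trees catch fire, 3 burn out
  TTTTTT
  T.TTTT
  F.FTTT
  ...FTT
  F.FTTT
  TF.TTT
Step 3: 6 trees catch fire, 6 burn out
  TTTTTT
  F.FTTT
  ...FTT
  ....FT
  ...FTT
  F..TTT
Step 4: 7 trees catch fire, 6 burn out
  FTFTTT
  ...FTT
  ....FT
  .....F
  ....FT
  ...FTT

FTFTTT
...FTT
....FT
.....F
....FT
...FTT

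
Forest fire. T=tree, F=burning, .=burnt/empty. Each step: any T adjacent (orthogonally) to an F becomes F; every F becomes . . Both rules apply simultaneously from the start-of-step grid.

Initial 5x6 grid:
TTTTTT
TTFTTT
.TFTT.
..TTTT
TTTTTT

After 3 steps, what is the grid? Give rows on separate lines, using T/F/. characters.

Step 1: 6 trees catch fire, 2 burn out
  TTFTTT
  TF.FTT
  .F.FT.
  ..FTTT
  TTTTTT
Step 2: 7 trees catch fire, 6 burn out
  TF.FTT
  F...FT
  ....F.
  ...FTT
  TTFTTT
Step 3: 6 trees catch fire, 7 burn out
  F...FT
  .....F
  ......
  ....FT
  TF.FTT

F...FT
.....F
......
....FT
TF.FTT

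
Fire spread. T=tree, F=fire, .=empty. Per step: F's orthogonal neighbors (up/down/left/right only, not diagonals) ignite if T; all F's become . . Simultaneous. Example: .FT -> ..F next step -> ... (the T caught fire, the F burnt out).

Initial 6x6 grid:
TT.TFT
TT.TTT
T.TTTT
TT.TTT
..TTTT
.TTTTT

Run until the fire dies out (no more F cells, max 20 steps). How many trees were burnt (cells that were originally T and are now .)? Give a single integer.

Answer: 21

Derivation:
Step 1: +3 fires, +1 burnt (F count now 3)
Step 2: +3 fires, +3 burnt (F count now 3)
Step 3: +3 fires, +3 burnt (F count now 3)
Step 4: +4 fires, +3 burnt (F count now 4)
Step 5: +3 fires, +4 burnt (F count now 3)
Step 6: +3 fires, +3 burnt (F count now 3)
Step 7: +1 fires, +3 burnt (F count now 1)
Step 8: +1 fires, +1 burnt (F count now 1)
Step 9: +0 fires, +1 burnt (F count now 0)
Fire out after step 9
Initially T: 28, now '.': 29
Total burnt (originally-T cells now '.'): 21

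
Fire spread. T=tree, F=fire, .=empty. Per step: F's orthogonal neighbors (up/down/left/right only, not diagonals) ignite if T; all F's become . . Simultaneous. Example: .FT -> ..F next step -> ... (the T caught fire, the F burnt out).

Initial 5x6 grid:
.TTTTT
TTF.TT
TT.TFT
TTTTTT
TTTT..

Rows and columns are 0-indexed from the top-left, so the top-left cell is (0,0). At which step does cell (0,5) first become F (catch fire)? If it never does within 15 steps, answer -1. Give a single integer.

Step 1: cell (0,5)='T' (+6 fires, +2 burnt)
Step 2: cell (0,5)='T' (+8 fires, +6 burnt)
Step 3: cell (0,5)='F' (+5 fires, +8 burnt)
  -> target ignites at step 3
Step 4: cell (0,5)='.' (+3 fires, +5 burnt)
Step 5: cell (0,5)='.' (+1 fires, +3 burnt)
Step 6: cell (0,5)='.' (+0 fires, +1 burnt)
  fire out at step 6

3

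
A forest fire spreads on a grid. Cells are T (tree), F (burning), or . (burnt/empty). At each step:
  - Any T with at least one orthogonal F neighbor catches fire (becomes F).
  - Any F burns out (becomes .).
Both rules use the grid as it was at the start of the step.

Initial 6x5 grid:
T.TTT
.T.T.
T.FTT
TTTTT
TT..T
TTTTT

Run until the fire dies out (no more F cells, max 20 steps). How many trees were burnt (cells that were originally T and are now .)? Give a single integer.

Answer: 20

Derivation:
Step 1: +2 fires, +1 burnt (F count now 2)
Step 2: +4 fires, +2 burnt (F count now 4)
Step 3: +4 fires, +4 burnt (F count now 4)
Step 4: +6 fires, +4 burnt (F count now 6)
Step 5: +3 fires, +6 burnt (F count now 3)
Step 6: +1 fires, +3 burnt (F count now 1)
Step 7: +0 fires, +1 burnt (F count now 0)
Fire out after step 7
Initially T: 22, now '.': 28
Total burnt (originally-T cells now '.'): 20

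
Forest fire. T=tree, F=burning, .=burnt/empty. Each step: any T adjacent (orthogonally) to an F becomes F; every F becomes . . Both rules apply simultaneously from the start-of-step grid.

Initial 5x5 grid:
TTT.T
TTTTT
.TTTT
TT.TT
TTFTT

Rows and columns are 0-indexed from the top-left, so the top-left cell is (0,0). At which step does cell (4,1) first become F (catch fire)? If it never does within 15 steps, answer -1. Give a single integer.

Step 1: cell (4,1)='F' (+2 fires, +1 burnt)
  -> target ignites at step 1
Step 2: cell (4,1)='.' (+4 fires, +2 burnt)
Step 3: cell (4,1)='.' (+4 fires, +4 burnt)
Step 4: cell (4,1)='.' (+4 fires, +4 burnt)
Step 5: cell (4,1)='.' (+4 fires, +4 burnt)
Step 6: cell (4,1)='.' (+3 fires, +4 burnt)
Step 7: cell (4,1)='.' (+0 fires, +3 burnt)
  fire out at step 7

1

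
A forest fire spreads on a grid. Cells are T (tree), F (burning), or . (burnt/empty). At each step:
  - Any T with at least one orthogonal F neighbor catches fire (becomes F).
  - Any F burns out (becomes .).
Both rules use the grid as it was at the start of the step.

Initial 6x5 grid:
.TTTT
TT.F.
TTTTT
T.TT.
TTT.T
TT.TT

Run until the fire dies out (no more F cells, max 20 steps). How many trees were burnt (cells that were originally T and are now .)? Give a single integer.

Step 1: +2 fires, +1 burnt (F count now 2)
Step 2: +5 fires, +2 burnt (F count now 5)
Step 3: +3 fires, +5 burnt (F count now 3)
Step 4: +3 fires, +3 burnt (F count now 3)
Step 5: +3 fires, +3 burnt (F count now 3)
Step 6: +2 fires, +3 burnt (F count now 2)
Step 7: +1 fires, +2 burnt (F count now 1)
Step 8: +0 fires, +1 burnt (F count now 0)
Fire out after step 8
Initially T: 22, now '.': 27
Total burnt (originally-T cells now '.'): 19

Answer: 19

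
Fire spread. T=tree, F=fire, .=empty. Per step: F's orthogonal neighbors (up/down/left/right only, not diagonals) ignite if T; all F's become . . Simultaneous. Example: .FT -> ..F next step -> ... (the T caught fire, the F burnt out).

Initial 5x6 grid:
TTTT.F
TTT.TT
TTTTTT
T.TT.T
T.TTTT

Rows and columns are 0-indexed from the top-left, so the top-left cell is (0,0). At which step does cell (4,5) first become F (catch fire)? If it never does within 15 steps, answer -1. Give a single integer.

Step 1: cell (4,5)='T' (+1 fires, +1 burnt)
Step 2: cell (4,5)='T' (+2 fires, +1 burnt)
Step 3: cell (4,5)='T' (+2 fires, +2 burnt)
Step 4: cell (4,5)='F' (+2 fires, +2 burnt)
  -> target ignites at step 4
Step 5: cell (4,5)='.' (+3 fires, +2 burnt)
Step 6: cell (4,5)='.' (+4 fires, +3 burnt)
Step 7: cell (4,5)='.' (+4 fires, +4 burnt)
Step 8: cell (4,5)='.' (+4 fires, +4 burnt)
Step 9: cell (4,5)='.' (+2 fires, +4 burnt)
Step 10: cell (4,5)='.' (+0 fires, +2 burnt)
  fire out at step 10

4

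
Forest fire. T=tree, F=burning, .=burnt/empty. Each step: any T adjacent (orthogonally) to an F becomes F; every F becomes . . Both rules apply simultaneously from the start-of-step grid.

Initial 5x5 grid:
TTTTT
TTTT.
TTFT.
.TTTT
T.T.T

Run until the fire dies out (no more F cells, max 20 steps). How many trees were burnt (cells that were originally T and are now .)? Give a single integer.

Answer: 18

Derivation:
Step 1: +4 fires, +1 burnt (F count now 4)
Step 2: +7 fires, +4 burnt (F count now 7)
Step 3: +4 fires, +7 burnt (F count now 4)
Step 4: +3 fires, +4 burnt (F count now 3)
Step 5: +0 fires, +3 burnt (F count now 0)
Fire out after step 5
Initially T: 19, now '.': 24
Total burnt (originally-T cells now '.'): 18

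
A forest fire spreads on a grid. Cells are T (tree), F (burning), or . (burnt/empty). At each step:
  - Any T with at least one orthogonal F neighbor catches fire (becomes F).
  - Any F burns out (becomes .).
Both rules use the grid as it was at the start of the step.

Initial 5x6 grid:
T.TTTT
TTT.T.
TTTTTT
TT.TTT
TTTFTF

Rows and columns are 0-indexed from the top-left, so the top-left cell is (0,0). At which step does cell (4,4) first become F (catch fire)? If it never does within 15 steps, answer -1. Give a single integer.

Step 1: cell (4,4)='F' (+4 fires, +2 burnt)
  -> target ignites at step 1
Step 2: cell (4,4)='.' (+4 fires, +4 burnt)
Step 3: cell (4,4)='.' (+4 fires, +4 burnt)
Step 4: cell (4,4)='.' (+4 fires, +4 burnt)
Step 5: cell (4,4)='.' (+4 fires, +4 burnt)
Step 6: cell (4,4)='.' (+3 fires, +4 burnt)
Step 7: cell (4,4)='.' (+1 fires, +3 burnt)
Step 8: cell (4,4)='.' (+0 fires, +1 burnt)
  fire out at step 8

1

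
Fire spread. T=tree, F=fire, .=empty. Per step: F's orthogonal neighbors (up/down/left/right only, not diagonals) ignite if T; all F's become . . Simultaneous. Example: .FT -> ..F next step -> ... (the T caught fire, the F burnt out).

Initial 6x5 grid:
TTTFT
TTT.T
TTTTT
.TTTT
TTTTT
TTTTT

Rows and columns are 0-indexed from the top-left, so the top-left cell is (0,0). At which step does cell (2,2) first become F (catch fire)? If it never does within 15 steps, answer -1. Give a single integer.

Step 1: cell (2,2)='T' (+2 fires, +1 burnt)
Step 2: cell (2,2)='T' (+3 fires, +2 burnt)
Step 3: cell (2,2)='F' (+4 fires, +3 burnt)
  -> target ignites at step 3
Step 4: cell (2,2)='.' (+5 fires, +4 burnt)
Step 5: cell (2,2)='.' (+5 fires, +5 burnt)
Step 6: cell (2,2)='.' (+4 fires, +5 burnt)
Step 7: cell (2,2)='.' (+3 fires, +4 burnt)
Step 8: cell (2,2)='.' (+1 fires, +3 burnt)
Step 9: cell (2,2)='.' (+0 fires, +1 burnt)
  fire out at step 9

3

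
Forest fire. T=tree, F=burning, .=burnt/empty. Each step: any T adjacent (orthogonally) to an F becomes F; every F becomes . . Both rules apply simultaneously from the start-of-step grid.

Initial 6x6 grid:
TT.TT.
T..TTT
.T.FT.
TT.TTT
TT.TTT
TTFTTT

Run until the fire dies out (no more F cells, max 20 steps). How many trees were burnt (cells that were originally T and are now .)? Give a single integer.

Answer: 22

Derivation:
Step 1: +5 fires, +2 burnt (F count now 5)
Step 2: +7 fires, +5 burnt (F count now 7)
Step 3: +7 fires, +7 burnt (F count now 7)
Step 4: +3 fires, +7 burnt (F count now 3)
Step 5: +0 fires, +3 burnt (F count now 0)
Fire out after step 5
Initially T: 25, now '.': 33
Total burnt (originally-T cells now '.'): 22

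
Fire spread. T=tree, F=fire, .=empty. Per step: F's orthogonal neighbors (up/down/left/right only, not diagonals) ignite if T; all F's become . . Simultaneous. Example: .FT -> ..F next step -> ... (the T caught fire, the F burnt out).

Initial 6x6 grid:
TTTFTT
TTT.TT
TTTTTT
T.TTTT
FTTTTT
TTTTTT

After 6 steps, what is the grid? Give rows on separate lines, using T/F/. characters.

Step 1: 5 trees catch fire, 2 burn out
  TTF.FT
  TTT.TT
  TTTTTT
  F.TTTT
  .FTTTT
  FTTTTT
Step 2: 7 trees catch fire, 5 burn out
  TF...F
  TTF.FT
  FTTTTT
  ..TTTT
  ..FTTT
  .FTTTT
Step 3: 10 trees catch fire, 7 burn out
  F.....
  FF...F
  .FFTFT
  ..FTTT
  ...FTT
  ..FTTT
Step 4: 6 trees catch fire, 10 burn out
  ......
  ......
  ...F.F
  ...FFT
  ....FT
  ...FTT
Step 5: 3 trees catch fire, 6 burn out
  ......
  ......
  ......
  .....F
  .....F
  ....FT
Step 6: 1 trees catch fire, 3 burn out
  ......
  ......
  ......
  ......
  ......
  .....F

......
......
......
......
......
.....F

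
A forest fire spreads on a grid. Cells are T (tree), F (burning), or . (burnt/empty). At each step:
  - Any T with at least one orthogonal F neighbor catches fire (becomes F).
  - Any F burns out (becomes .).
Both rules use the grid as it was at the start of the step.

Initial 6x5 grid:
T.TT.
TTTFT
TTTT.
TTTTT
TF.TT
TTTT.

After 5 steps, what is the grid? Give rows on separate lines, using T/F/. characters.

Step 1: 7 trees catch fire, 2 burn out
  T.TF.
  TTF.F
  TTTF.
  TFTTT
  F..TT
  TFTT.
Step 2: 9 trees catch fire, 7 burn out
  T.F..
  TF...
  TFF..
  F.FFT
  ...TT
  F.FT.
Step 3: 5 trees catch fire, 9 burn out
  T....
  F....
  F....
  ....F
  ...FT
  ...F.
Step 4: 2 trees catch fire, 5 burn out
  F....
  .....
  .....
  .....
  ....F
  .....
Step 5: 0 trees catch fire, 2 burn out
  .....
  .....
  .....
  .....
  .....
  .....

.....
.....
.....
.....
.....
.....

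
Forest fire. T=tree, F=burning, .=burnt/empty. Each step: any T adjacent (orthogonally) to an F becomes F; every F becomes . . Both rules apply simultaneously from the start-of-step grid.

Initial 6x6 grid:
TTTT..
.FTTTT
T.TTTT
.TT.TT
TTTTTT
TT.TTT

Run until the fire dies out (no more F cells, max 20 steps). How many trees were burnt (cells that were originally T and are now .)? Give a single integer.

Step 1: +2 fires, +1 burnt (F count now 2)
Step 2: +4 fires, +2 burnt (F count now 4)
Step 3: +4 fires, +4 burnt (F count now 4)
Step 4: +4 fires, +4 burnt (F count now 4)
Step 5: +4 fires, +4 burnt (F count now 4)
Step 6: +5 fires, +4 burnt (F count now 5)
Step 7: +3 fires, +5 burnt (F count now 3)
Step 8: +1 fires, +3 burnt (F count now 1)
Step 9: +0 fires, +1 burnt (F count now 0)
Fire out after step 9
Initially T: 28, now '.': 35
Total burnt (originally-T cells now '.'): 27

Answer: 27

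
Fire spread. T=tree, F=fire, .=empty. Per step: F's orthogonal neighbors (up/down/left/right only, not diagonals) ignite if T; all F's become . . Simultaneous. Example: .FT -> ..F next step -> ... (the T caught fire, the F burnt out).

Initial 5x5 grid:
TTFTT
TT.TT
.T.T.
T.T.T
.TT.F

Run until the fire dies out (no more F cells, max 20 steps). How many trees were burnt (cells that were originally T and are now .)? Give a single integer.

Answer: 11

Derivation:
Step 1: +3 fires, +2 burnt (F count now 3)
Step 2: +4 fires, +3 burnt (F count now 4)
Step 3: +4 fires, +4 burnt (F count now 4)
Step 4: +0 fires, +4 burnt (F count now 0)
Fire out after step 4
Initially T: 15, now '.': 21
Total burnt (originally-T cells now '.'): 11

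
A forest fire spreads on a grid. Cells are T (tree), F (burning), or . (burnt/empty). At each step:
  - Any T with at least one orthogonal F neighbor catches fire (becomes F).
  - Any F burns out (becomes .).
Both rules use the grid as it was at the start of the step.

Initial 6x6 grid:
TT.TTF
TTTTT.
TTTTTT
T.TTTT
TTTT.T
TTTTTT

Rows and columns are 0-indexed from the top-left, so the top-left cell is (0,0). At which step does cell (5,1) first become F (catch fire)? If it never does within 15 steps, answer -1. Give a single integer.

Step 1: cell (5,1)='T' (+1 fires, +1 burnt)
Step 2: cell (5,1)='T' (+2 fires, +1 burnt)
Step 3: cell (5,1)='T' (+2 fires, +2 burnt)
Step 4: cell (5,1)='T' (+4 fires, +2 burnt)
Step 5: cell (5,1)='T' (+4 fires, +4 burnt)
Step 6: cell (5,1)='T' (+6 fires, +4 burnt)
Step 7: cell (5,1)='T' (+5 fires, +6 burnt)
Step 8: cell (5,1)='T' (+4 fires, +5 burnt)
Step 9: cell (5,1)='F' (+2 fires, +4 burnt)
  -> target ignites at step 9
Step 10: cell (5,1)='.' (+1 fires, +2 burnt)
Step 11: cell (5,1)='.' (+0 fires, +1 burnt)
  fire out at step 11

9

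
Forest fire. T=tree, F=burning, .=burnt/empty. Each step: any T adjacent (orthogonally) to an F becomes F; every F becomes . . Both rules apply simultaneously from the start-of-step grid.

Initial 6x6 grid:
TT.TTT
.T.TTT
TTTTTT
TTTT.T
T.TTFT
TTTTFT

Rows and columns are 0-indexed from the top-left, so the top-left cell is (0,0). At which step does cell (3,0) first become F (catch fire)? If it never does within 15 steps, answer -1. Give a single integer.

Step 1: cell (3,0)='T' (+4 fires, +2 burnt)
Step 2: cell (3,0)='T' (+4 fires, +4 burnt)
Step 3: cell (3,0)='T' (+4 fires, +4 burnt)
Step 4: cell (3,0)='T' (+6 fires, +4 burnt)
Step 5: cell (3,0)='F' (+6 fires, +6 burnt)
  -> target ignites at step 5
Step 6: cell (3,0)='.' (+3 fires, +6 burnt)
Step 7: cell (3,0)='.' (+1 fires, +3 burnt)
Step 8: cell (3,0)='.' (+1 fires, +1 burnt)
Step 9: cell (3,0)='.' (+0 fires, +1 burnt)
  fire out at step 9

5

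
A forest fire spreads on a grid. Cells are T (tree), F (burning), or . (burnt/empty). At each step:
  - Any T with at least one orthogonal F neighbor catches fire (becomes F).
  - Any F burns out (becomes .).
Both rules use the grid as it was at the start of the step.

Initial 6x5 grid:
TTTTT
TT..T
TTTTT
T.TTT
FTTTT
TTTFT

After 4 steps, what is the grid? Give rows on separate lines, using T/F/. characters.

Step 1: 6 trees catch fire, 2 burn out
  TTTTT
  TT..T
  TTTTT
  F.TTT
  .FTFT
  FTF.F
Step 2: 5 trees catch fire, 6 burn out
  TTTTT
  TT..T
  FTTTT
  ..TFT
  ..F.F
  .F...
Step 3: 5 trees catch fire, 5 burn out
  TTTTT
  FT..T
  .FTFT
  ..F.F
  .....
  .....
Step 4: 4 trees catch fire, 5 burn out
  FTTTT
  .F..T
  ..F.F
  .....
  .....
  .....

FTTTT
.F..T
..F.F
.....
.....
.....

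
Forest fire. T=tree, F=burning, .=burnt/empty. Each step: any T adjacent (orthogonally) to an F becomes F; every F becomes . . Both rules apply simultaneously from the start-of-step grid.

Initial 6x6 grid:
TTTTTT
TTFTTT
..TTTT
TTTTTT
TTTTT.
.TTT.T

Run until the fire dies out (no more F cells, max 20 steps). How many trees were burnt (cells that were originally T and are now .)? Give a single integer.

Step 1: +4 fires, +1 burnt (F count now 4)
Step 2: +6 fires, +4 burnt (F count now 6)
Step 3: +7 fires, +6 burnt (F count now 7)
Step 4: +7 fires, +7 burnt (F count now 7)
Step 5: +5 fires, +7 burnt (F count now 5)
Step 6: +0 fires, +5 burnt (F count now 0)
Fire out after step 6
Initially T: 30, now '.': 35
Total burnt (originally-T cells now '.'): 29

Answer: 29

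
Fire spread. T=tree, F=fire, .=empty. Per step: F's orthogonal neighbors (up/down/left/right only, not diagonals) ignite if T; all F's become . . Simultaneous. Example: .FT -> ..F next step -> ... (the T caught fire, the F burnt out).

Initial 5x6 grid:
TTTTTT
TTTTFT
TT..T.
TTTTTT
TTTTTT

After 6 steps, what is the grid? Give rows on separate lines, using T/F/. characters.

Step 1: 4 trees catch fire, 1 burn out
  TTTTFT
  TTTF.F
  TT..F.
  TTTTTT
  TTTTTT
Step 2: 4 trees catch fire, 4 burn out
  TTTF.F
  TTF...
  TT....
  TTTTFT
  TTTTTT
Step 3: 5 trees catch fire, 4 burn out
  TTF...
  TF....
  TT....
  TTTF.F
  TTTTFT
Step 4: 6 trees catch fire, 5 burn out
  TF....
  F.....
  TF....
  TTF...
  TTTF.F
Step 5: 4 trees catch fire, 6 burn out
  F.....
  ......
  F.....
  TF....
  TTF...
Step 6: 2 trees catch fire, 4 burn out
  ......
  ......
  ......
  F.....
  TF....

......
......
......
F.....
TF....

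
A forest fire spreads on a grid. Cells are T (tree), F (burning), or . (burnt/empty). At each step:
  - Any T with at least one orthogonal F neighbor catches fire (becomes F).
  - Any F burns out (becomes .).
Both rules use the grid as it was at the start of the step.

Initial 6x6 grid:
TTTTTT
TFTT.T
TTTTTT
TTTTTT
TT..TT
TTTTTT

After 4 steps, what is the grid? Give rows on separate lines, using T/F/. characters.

Step 1: 4 trees catch fire, 1 burn out
  TFTTTT
  F.FT.T
  TFTTTT
  TTTTTT
  TT..TT
  TTTTTT
Step 2: 6 trees catch fire, 4 burn out
  F.FTTT
  ...F.T
  F.FTTT
  TFTTTT
  TT..TT
  TTTTTT
Step 3: 5 trees catch fire, 6 burn out
  ...FTT
  .....T
  ...FTT
  F.FTTT
  TF..TT
  TTTTTT
Step 4: 5 trees catch fire, 5 burn out
  ....FT
  .....T
  ....FT
  ...FTT
  F...TT
  TFTTTT

....FT
.....T
....FT
...FTT
F...TT
TFTTTT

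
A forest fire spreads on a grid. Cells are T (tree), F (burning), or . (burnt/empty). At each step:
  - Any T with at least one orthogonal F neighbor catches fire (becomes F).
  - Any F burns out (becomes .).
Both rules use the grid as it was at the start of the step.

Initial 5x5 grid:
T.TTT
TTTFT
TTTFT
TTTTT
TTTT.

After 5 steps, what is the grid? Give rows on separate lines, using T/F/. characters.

Step 1: 6 trees catch fire, 2 burn out
  T.TFT
  TTF.F
  TTF.F
  TTTFT
  TTTT.
Step 2: 7 trees catch fire, 6 burn out
  T.F.F
  TF...
  TF...
  TTF.F
  TTTF.
Step 3: 4 trees catch fire, 7 burn out
  T....
  F....
  F....
  TF...
  TTF..
Step 4: 3 trees catch fire, 4 burn out
  F....
  .....
  .....
  F....
  TF...
Step 5: 1 trees catch fire, 3 burn out
  .....
  .....
  .....
  .....
  F....

.....
.....
.....
.....
F....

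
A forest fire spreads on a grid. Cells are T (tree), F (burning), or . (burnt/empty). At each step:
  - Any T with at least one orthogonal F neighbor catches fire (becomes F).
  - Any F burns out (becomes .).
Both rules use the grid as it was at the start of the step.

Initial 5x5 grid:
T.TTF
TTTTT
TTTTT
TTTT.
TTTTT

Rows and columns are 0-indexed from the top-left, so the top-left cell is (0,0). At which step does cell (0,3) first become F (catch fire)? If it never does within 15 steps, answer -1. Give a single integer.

Step 1: cell (0,3)='F' (+2 fires, +1 burnt)
  -> target ignites at step 1
Step 2: cell (0,3)='.' (+3 fires, +2 burnt)
Step 3: cell (0,3)='.' (+2 fires, +3 burnt)
Step 4: cell (0,3)='.' (+3 fires, +2 burnt)
Step 5: cell (0,3)='.' (+4 fires, +3 burnt)
Step 6: cell (0,3)='.' (+5 fires, +4 burnt)
Step 7: cell (0,3)='.' (+2 fires, +5 burnt)
Step 8: cell (0,3)='.' (+1 fires, +2 burnt)
Step 9: cell (0,3)='.' (+0 fires, +1 burnt)
  fire out at step 9

1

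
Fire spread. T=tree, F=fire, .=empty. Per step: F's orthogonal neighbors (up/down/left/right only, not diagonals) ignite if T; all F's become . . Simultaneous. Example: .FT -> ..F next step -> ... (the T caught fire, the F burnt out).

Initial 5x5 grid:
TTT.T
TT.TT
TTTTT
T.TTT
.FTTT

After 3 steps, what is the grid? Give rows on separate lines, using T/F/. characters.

Step 1: 1 trees catch fire, 1 burn out
  TTT.T
  TT.TT
  TTTTT
  T.TTT
  ..FTT
Step 2: 2 trees catch fire, 1 burn out
  TTT.T
  TT.TT
  TTTTT
  T.FTT
  ...FT
Step 3: 3 trees catch fire, 2 burn out
  TTT.T
  TT.TT
  TTFTT
  T..FT
  ....F

TTT.T
TT.TT
TTFTT
T..FT
....F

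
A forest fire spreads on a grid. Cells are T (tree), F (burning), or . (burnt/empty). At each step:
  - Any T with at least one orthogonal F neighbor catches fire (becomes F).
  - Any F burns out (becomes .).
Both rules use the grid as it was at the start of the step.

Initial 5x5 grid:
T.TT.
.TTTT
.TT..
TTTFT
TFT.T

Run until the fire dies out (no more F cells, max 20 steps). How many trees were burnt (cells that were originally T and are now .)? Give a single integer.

Step 1: +5 fires, +2 burnt (F count now 5)
Step 2: +4 fires, +5 burnt (F count now 4)
Step 3: +2 fires, +4 burnt (F count now 2)
Step 4: +2 fires, +2 burnt (F count now 2)
Step 5: +2 fires, +2 burnt (F count now 2)
Step 6: +0 fires, +2 burnt (F count now 0)
Fire out after step 6
Initially T: 16, now '.': 24
Total burnt (originally-T cells now '.'): 15

Answer: 15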